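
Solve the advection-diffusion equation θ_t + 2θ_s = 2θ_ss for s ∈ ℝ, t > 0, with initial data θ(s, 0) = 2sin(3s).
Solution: Moving frame: η = s - 2t, σ = t, θ = u(η,σ), so θ_t = u_σ - 2u_η and θ_ss = u_ηη.
Hence θ_t + 2θ_s = u_σ and the PDE becomes the heat equation u_σ = 2u_ηη on η ∈ ℝ.
Initial data: u(η,0) = θ(η,0) = 2sin(3η). Each mode sin(nη) decays as exp(-2n²σ) on ℝ, so u(η,σ) = Σ c_n exp(-2n²σ) sin(nη) with c_3=2: u(η,σ) = 2exp(-18σ)sin(3η).
Substituting back: θ(s,t) = u(s - 2t, t).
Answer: θ(s, t) = 2exp(-18t)sin(3s - 6t)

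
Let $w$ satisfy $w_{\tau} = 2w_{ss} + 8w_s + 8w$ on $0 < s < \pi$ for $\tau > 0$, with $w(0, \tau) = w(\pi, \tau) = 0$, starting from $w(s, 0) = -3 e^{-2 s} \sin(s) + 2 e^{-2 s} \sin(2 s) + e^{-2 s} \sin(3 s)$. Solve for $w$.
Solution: Substitute $w = e^{-2s}u$.
Then $w_s = e^{-2s}(u_s - 2u)$, $w_{ss} = e^{-2s}(u_{ss} - 4u_s + 4u)$, $w_{\tau} = e^{-2s}u_{\tau}$; substituting and dividing by $e^{-2s}$, the lower-order terms cancel: $u_{\tau} = 2u_{ss}$ (standard heat equation).
Data for $u$: $u(s,0) = e^{2s}w(s,0) = -3 \sin(s) + 2 \sin(2 s) + \sin(3 s)$. The boundary conditions carry over: $u(0,\tau) = u(\pi,\tau) = 0$.
Separating variables: $u = \sum c_n e^{-2n^2\tau} \sin(ns)$. From $u(s,0) = -3 \sin(s) + 2 \sin(2 s) + \sin(3 s)$: $c_1=-3, c_2=2, c_3=1$.
So $u(s,\tau) = -3 e^{-2 \tau} \sin(s) + 2 e^{-8 \tau} \sin(2 s) + e^{-18 \tau} \sin(3 s)$, and $w(s,\tau) = e^{-2s}u(s,\tau)$.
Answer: $w(s, \tau) = -3 e^{-2 \tau} e^{-2 s} \sin(s) + 2 e^{-8 \tau} e^{-2 s} \sin(2 s) + e^{-18 \tau} e^{-2 s} \sin(3 s)$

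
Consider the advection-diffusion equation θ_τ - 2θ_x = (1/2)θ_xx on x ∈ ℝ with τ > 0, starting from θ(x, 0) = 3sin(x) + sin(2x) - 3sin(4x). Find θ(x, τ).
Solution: Change to a moving frame: let η = x + 2τ, σ = τ and write θ(x,τ) = u(η,σ).
By the chain rule θ_τ = u_σ + 2u_η, θ_x = u_η, θ_xx = u_ηη.
Then θ_τ - 2θ_x = u_σ: the advection term cancels and the PDE becomes the heat equation u_σ = (1/2)u_ηη on η ∈ ℝ.
Initial data: u(η,0) = θ(η,0) = 3sin(η) + sin(2η) - 3sin(4η).
On η ∈ ℝ each mode satisfies (sin(nη))″ = -n² sin(nη), so exp(-n²σ/2) sin(nη) solves the heat equation; by superposition u(η,σ) = Σ c_n exp(-n²σ/2) sin(nη).
Reading off the coefficients: c_1=3, c_2=1, c_4=-3, so u(η,σ) = exp(-2σ)sin(2η) - 3exp(-8σ)sin(4η) + 3exp(-σ/2)sin(η).
Substituting back η = x + 2τ, σ = τ: θ(x,τ) = u(x + 2τ, τ).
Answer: θ(x, τ) = exp(-2τ)sin(2x + 4τ) - 3exp(-8τ)sin(4x + 8τ) + 3exp(-τ/2)sin(x + 2τ)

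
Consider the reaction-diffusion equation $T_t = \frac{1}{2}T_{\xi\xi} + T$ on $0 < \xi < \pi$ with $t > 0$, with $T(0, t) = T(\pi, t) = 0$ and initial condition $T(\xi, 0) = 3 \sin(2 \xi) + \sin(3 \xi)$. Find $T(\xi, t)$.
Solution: Substitute $T = e^{t}u$.
Then $T_t = e^{t}(u_t + u)$, $T_{\xi\xi} = e^{t}u_{\xi\xi}$; substituting and dividing by $e^{t}$, the lower-order terms cancel: $u_t = \frac{1}{2}u_{\xi\xi}$ (standard heat equation).
Data for $u$: $u(\xi,0) = T(\xi,0) = 3 \sin(2 \xi) + \sin(3 \xi)$. The boundary conditions carry over: $u(0,t) = u(\pi,t) = 0$.
Separating variables: $u = \sum c_n e^{-n^2t/2} \sin(n\xi)$. From $u(\xi,0) = 3 \sin(2 \xi) + \sin(3 \xi)$: $c_2=3, c_3=1$.
So $u(\xi,t) = 3 e^{-2 t} \sin(2 \xi) + e^{-9 t/2} \sin(3 \xi)$, and $T(\xi,t) = e^{t}u(\xi,t)$.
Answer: $T(\xi, t) = 3 e^{-t} \sin(2 \xi) + e^{-7 t/2} \sin(3 \xi)$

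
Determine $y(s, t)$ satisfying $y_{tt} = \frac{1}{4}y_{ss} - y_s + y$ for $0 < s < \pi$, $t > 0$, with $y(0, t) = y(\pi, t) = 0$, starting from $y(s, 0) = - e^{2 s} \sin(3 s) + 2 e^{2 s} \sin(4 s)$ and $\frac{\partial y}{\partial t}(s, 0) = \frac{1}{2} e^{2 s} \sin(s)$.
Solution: Substitute $y = e^{2s}u$, i.e. $u = e^{-2s}y$.
By the product rule, $y_s = e^{2s}(u_s + 2u)$, $y_{ss} = e^{2s}(u_{ss} + 4u_s + 4u)$, $y_{tt} = e^{2s}u_{tt}$.
Substituting into the PDE and dividing by $e^{2s}$: $u_{tt} = \frac{1}{4}(u_{ss} + 4u_s + 4u) - (u_s + 2u) + u$.
The lower-order terms cancel, leaving the standard wave equation $u_{tt} = \frac{1}{4}u_{ss}$.
Initial data for $u$: $u(s,0) = e^{-2s}y(s,0) = - \sin(3 s) + 2 \sin(4 s)$; $u_t(s,0) = e^{-2s}y_t(s,0) = \frac{1}{2} \sin(s)$. The boundary conditions carry over: $u(0,t) = u(\pi,t) = 0$.
Solve for $u$:
  Using separation of variables $u = X(s)T(t)$:
  Eigenfunctions: $\sin(ns)$, $n = 1, 2, 3, \ldots$
  General solution: $u(s, t) = \sum [A_n \cos(n t/2) + B_n \sin(n t/2)] \sin(ns)$
  From $u(s,0) = - \sin(3 s) + 2 \sin(4 s)$: $A_3=-1, A_4=2$. From $u_t(s,0) = \frac{1}{2} \sin(s)$, using $u_t(s,0) = \sum \omega_n B_n \sin(ns)$ with $\omega_n = n/2$: $B_1 = (1/2)/(1/2) = 1$.
Hence $u(s,t) = \sin(s) \sin(t/2) - \sin(3 s) \cos(3 t/2) + 2 \sin(4 s) \cos(2 t)$.
Transform back: $y(s,t) = e^{2s}u(s,t)$.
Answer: $y(s, t) = e^{2 s} \sin(s) \sin(t/2) -  e^{2 s} \sin(3 s) \cos(3 t/2) + 2 e^{2 s} \sin(4 s) \cos(2 t)$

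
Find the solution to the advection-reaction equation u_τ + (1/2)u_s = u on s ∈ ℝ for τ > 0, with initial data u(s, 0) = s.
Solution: Substitute u = exp(τ)w.
Then u_τ = exp(τ)(w_τ + w), u_s = exp(τ)w_s; substituting and dividing by exp(τ), the lower-order terms cancel: w_τ + (1/2)w_s = 0 (standard advection equation).
Data for w: w(s,0) = u(s,0) = s.
By characteristics (ds/dτ = 1/2), w(s,τ) = f(s - (1/2)τ) with f = w(·, 0).
So w(s,τ) = s - (1/2)τ, and u(s,τ) = exp(τ)w(s,τ).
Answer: u(s, τ) = sexp(τ) - (1/2)τexp(τ)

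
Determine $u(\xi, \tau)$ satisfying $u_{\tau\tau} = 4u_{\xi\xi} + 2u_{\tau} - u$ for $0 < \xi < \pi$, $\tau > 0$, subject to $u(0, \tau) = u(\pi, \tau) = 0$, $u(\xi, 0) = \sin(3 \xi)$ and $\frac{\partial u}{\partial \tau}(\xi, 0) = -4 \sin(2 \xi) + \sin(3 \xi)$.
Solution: Substitute $u = e^{\tau}w$.
Then $u_{\tau} = e^{\tau}(w_{\tau} + w)$, $u_{\tau\tau} = e^{\tau}(w_{\tau\tau} + 2w_{\tau} + w)$, $u_{\xi\xi} = e^{\tau}w_{\xi\xi}$; substituting and dividing by $e^{\tau}$, the lower-order terms cancel: $w_{\tau\tau} = 4w_{\xi\xi}$ (standard wave equation).
Data for $w$: $w(\xi,0) = u(\xi,0) = \sin(3 \xi)$; $w_{\tau}(\xi,0) = u_{\tau}(\xi,0) - u(\xi,0) = -4 \sin(2 \xi)$. The boundary conditions carry over: $w(0,\tau) = w(\pi,\tau) = 0$.
Separating variables: $w = \sum [A_n \cos(\omega_n \tau) + B_n \sin(\omega_n \tau)] \sin(n\xi)$, $\omega_n = 2n$. From ICs ($B_n$ = velocity coefficient / $\omega_n$): $A_3=1, B_2=-1$.
So $w(\xi,\tau) = - \sin(2 \xi) \sin(4 \tau) + \sin(3 \xi) \cos(6 \tau)$, and $u(\xi,\tau) = e^{\tau}w(\xi,\tau)$.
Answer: $u(\xi, \tau) = - e^{\tau} \sin(4 \tau) \sin(2 \xi) + e^{\tau} \sin(3 \xi) \cos(6 \tau)$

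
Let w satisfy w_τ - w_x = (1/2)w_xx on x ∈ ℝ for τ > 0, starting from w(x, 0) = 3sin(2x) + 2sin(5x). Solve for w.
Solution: Moving frame: η = x + τ, σ = τ, w = u(η,σ), so w_τ = u_σ + u_η and w_xx = u_ηη.
Hence w_τ - w_x = u_σ and the PDE becomes the heat equation u_σ = (1/2)u_ηη on η ∈ ℝ.
Initial data: u(η,0) = w(η,0) = 3sin(2η) + 2sin(5η). Each mode sin(nη) decays as exp(-n²σ/2) on ℝ, so u(η,σ) = Σ c_n exp(-n²σ/2) sin(nη) with c_2=3, c_5=2: u(η,σ) = 3exp(-2σ)sin(2η) + 2exp(-25σ/2)sin(5η).
Substituting back: w(x,τ) = u(x + τ, τ).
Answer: w(x, τ) = 3exp(-2τ)sin(2x + 2τ) + 2exp(-25τ/2)sin(5x + 5τ)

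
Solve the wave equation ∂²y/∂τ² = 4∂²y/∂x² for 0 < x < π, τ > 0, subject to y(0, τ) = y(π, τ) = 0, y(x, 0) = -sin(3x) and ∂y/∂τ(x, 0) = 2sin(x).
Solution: Using separation of variables y = X(x)T(τ):
Eigenfunctions: sin(nx), n = 1, 2, 3, ...
General solution: y(x, τ) = Σ [A_n cos(2n τ) + B_n sin(2n τ)] sin(nx)
From y(x,0) = -sin(3x): A_3=-1. From y_τ(x,0) = 2sin(x), using y_τ(x,0) = Σ ω_n B_n sin(nx) with ω_n = 2n: B_1 = 2/2 = 1.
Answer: y(x, τ) = sin(x)sin(2τ) - sin(3x)cos(6τ)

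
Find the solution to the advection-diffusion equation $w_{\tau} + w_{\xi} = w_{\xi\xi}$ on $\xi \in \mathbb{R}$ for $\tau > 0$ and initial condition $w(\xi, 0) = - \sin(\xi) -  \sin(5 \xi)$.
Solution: Moving frame: $\eta = \xi - \tau$, $\sigma = \tau$, $w = u(\eta,\sigma)$, so $w_{\tau} = u_{\sigma} - u_{\eta}$ and $w_{\xi\xi} = u_{\eta\eta}$.
Hence $w_{\tau} + w_{\xi} = u_{\sigma}$ and the PDE becomes the heat equation $u_{\sigma} = u_{\eta\eta}$ on $\eta \in \mathbb{R}$.
Initial data: $u(\eta,0) = w(\eta,0) = - \sin(\eta) - \sin(5 \eta)$. Each mode $\sin(n\eta)$ decays as $e^{-n^2\sigma}$ on $\mathbb{R}$, so $u(\eta,\sigma) = \sum c_n e^{-n^2\sigma} \sin(n\eta)$ with $c_1=-1, c_5=-1$: $u(\eta,\sigma) = - e^{-\sigma} \sin(\eta) - e^{-25 \sigma} \sin(5 \eta)$.
Substituting back: $w(\xi,\tau) = u(\xi - \tau, \tau)$.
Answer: $w(\xi, \tau) = e^{-\tau} \sin(\tau - \xi) + e^{-25 \tau} \sin(5 \tau - 5 \xi)$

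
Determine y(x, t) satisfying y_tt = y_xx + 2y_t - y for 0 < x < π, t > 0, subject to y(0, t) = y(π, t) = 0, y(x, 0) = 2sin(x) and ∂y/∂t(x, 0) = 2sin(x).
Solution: Substitute y = exp(t)u, i.e. u = exp(-t)y.
By the product rule, y_t = exp(t)(u_t + u), y_tt = exp(t)(u_tt + 2u_t + u), y_xx = exp(t)u_xx.
Substituting into the PDE and dividing by exp(t): u_tt + 2u_t + u = u_xx + 2(u_t + u) - u.
The lower-order terms cancel, leaving the standard wave equation u_tt = u_xx.
Initial data for u: u(x,0) = y(x,0) = 2sin(x); u_t(x,0) = y_t(x,0) - y(x,0) = 0. The boundary conditions carry over: u(0,t) = u(π,t) = 0.
Solve for u:
  Using separation of variables u = X(x)T(t):
  Eigenfunctions: sin(nx), n = 1, 2, 3, ...
  General solution: u(x, t) = Σ [A_n cos(n t) + B_n sin(n t)] sin(nx)
  From u(x,0) = 2sin(x): A_1=2. From u_t(x,0) = 0: all B_n = 0.
Hence u(x,t) = 2sin(x)cos(t).
Transform back: y(x,t) = exp(t)u(x,t).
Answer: y(x, t) = 2exp(t)sin(x)cos(t)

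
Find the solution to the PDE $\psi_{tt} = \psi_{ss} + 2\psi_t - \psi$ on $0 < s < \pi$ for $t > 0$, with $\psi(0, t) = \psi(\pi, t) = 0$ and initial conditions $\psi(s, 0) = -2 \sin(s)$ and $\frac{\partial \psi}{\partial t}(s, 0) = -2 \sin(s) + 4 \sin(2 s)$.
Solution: Substitute $\psi = e^{t}u$, i.e. $u = e^{-t}\psi$.
By the product rule, $\psi_t = e^{t}(u_t + u)$, $\psi_{tt} = e^{t}(u_{tt} + 2u_t + u)$, $\psi_{ss} = e^{t}u_{ss}$.
Substituting into the PDE and dividing by $e^{t}$: $u_{tt} + 2u_t + u = u_{ss} + 2(u_t + u) - u$.
The lower-order terms cancel, leaving the standard wave equation $u_{tt} = u_{ss}$.
Initial data for $u$: $u(s,0) = \psi(s,0) = -2 \sin(s)$; $u_t(s,0) = \psi_t(s,0) - \psi(s,0) = 4 \sin(2 s)$. The boundary conditions carry over: $u(0,t) = u(\pi,t) = 0$.
Solve for $u$:
  Using separation of variables $u = X(s)T(t)$:
  Eigenfunctions: $\sin(ns)$, $n = 1, 2, 3, \ldots$
  General solution: $u(s, t) = \sum [A_n \cos(n t) + B_n \sin(n t)] \sin(ns)$
  From $u(s,0) = -2 \sin(s)$: $A_1=-2$. From $u_t(s,0) = 4 \sin(2 s)$, using $u_t(s,0) = \sum \omega_n B_n \sin(ns)$ with $\omega_n = n$: $B_2 = 4/2 = 2$.
Hence $u(s,t) = -2 \sin(s) \cos(t) + 2 \sin(2 s) \sin(2 t)$.
Transform back: $\psi(s,t) = e^{t}u(s,t)$.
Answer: $\psi(s, t) = -2 e^{t} \sin(s) \cos(t) + 2 e^{t} \sin(2 s) \sin(2 t)$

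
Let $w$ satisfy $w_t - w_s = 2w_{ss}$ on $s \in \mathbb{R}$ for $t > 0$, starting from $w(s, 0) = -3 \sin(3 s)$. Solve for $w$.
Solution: Moving frame: $\eta = s + t$, $\sigma = t$, $w = u(\eta,\sigma)$, so $w_t = u_{\sigma} + u_{\eta}$ and $w_{ss} = u_{\eta\eta}$.
Hence $w_t - w_s = u_{\sigma}$ and the PDE becomes the heat equation $u_{\sigma} = 2u_{\eta\eta}$ on $\eta \in \mathbb{R}$.
Initial data: $u(\eta,0) = w(\eta,0) = -3 \sin(3 \eta)$. Each mode $\sin(n\eta)$ decays as $e^{-2n^2\sigma}$ on $\mathbb{R}$, so $u(\eta,\sigma) = \sum c_n e^{-2n^2\sigma} \sin(n\eta)$ with $c_3=-3$: $u(\eta,\sigma) = -3 e^{-18 \sigma} \sin(3 \eta)$.
Substituting back: $w(s,t) = u(s + t, t)$.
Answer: $w(s, t) = -3 e^{-18 t} \sin(3 s + 3 t)$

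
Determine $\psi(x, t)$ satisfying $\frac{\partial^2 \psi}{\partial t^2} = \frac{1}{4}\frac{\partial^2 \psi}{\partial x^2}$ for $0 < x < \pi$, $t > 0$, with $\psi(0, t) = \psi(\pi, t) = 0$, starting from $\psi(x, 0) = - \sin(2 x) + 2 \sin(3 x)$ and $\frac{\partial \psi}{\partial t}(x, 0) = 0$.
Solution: Using separation of variables $\psi = X(x)T(t)$:
Eigenfunctions: $\sin(nx)$, $n = 1, 2, 3, \ldots$
General solution: $\psi(x, t) = \sum [A_n \cos(n t/2) + B_n \sin(n t/2)] \sin(nx)$
From $\psi(x,0) = - \sin(2 x) + 2 \sin(3 x)$: $A_2=-1, A_3=2$. From $\psi_t(x,0) = 0$: all $B_n = 0$.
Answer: $\psi(x, t) = - \sin(2 x) \cos(t) + 2 \sin(3 x) \cos(3 t/2)$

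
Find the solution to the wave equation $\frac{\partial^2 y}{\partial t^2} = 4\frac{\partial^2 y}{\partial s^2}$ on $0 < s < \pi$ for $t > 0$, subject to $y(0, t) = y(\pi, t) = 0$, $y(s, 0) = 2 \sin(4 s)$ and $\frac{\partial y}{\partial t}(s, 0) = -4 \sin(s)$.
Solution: Separating variables: $y = \sum [A_n \cos(\omega_n t) + B_n \sin(\omega_n t)] \sin(ns)$, $\omega_n = 2n$. From ICs ($B_n$ = velocity coefficient / $\omega_n$): $A_4=2, B_1=-2$.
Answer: $y(s, t) = -2 \sin(s) \sin(2 t) + 2 \sin(4 s) \cos(8 t)$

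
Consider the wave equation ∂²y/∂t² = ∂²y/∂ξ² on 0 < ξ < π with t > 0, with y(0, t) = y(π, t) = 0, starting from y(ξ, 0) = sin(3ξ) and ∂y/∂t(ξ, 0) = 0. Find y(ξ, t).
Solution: Using separation of variables y = X(ξ)T(t):
Eigenfunctions: sin(nξ), n = 1, 2, 3, ...
General solution: y(ξ, t) = Σ [A_n cos(n t) + B_n sin(n t)] sin(nξ)
From y(ξ,0) = sin(3ξ): A_3=1. From y_t(ξ,0) = 0: all B_n = 0.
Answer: y(ξ, t) = sin(3ξ)cos(3t)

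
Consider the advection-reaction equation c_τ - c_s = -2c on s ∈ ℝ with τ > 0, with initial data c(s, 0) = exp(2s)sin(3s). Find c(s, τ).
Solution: Substitute c = exp(2s)u.
Then c_s = exp(2s)(u_s + 2u), c_τ = exp(2s)u_τ; substituting and dividing by exp(2s), the lower-order terms cancel: u_τ - u_s = 0 (standard advection equation).
Data for u: u(s,0) = exp(-2s)c(s,0) = sin(3s).
By characteristics (ds/dτ = -1), u(s,τ) = f(s + τ) with f = u(·, 0).
So u(s,τ) = sin(3s + 3τ), and c(s,τ) = exp(2s)u(s,τ).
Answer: c(s, τ) = exp(2s)sin(3s + 3τ)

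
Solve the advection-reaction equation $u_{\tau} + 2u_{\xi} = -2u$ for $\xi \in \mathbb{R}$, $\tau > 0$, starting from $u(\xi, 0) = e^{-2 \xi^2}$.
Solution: Substitute $u = e^{-2\tau}w$, i.e. $w = e^{2\tau}u$.
By the product rule, $u_{\tau} = e^{-2\tau}(w_{\tau} - 2w)$, $u_{\xi} = e^{-2\tau}w_{\xi}$.
Substituting into the PDE and dividing by $e^{-2\tau}$: $w_{\tau} - 2w + 2w_{\xi} = -2w$.
The lower-order terms cancel, leaving the standard advection equation $w_{\tau} + 2w_{\xi} = 0$.
Initial data for $w$: $w(\xi,0) = u(\xi,0) = e^{-2 \xi^2}$.
Solve for $w$:
  By method of characteristics (waves move right with speed 2):
  Along characteristics $\xi - 2\tau =$ const, $w$ is constant, so $w(\xi,\tau) = f(\xi - 2\tau)$ with $f = w( \cdot , 0)$.
Hence $w(\xi,\tau) = e^{-2 (\xi - 2 \tau)^2}$.
Transform back: $u(\xi,\tau) = e^{-2\tau}w(\xi,\tau)$.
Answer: $u(\xi, \tau) = e^{-2 \tau} e^{-2 (-2 \tau + \xi)^2}$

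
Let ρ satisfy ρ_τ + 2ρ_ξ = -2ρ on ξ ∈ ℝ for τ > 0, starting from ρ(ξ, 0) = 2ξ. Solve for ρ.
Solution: Substitute ρ = exp(-2τ)u, i.e. u = exp(2τ)ρ.
By the product rule, ρ_τ = exp(-2τ)(u_τ - 2u), ρ_ξ = exp(-2τ)u_ξ.
Substituting into the PDE and dividing by exp(-2τ): u_τ - 2u + 2u_ξ = -2u.
The lower-order terms cancel, leaving the standard advection equation u_τ + 2u_ξ = 0.
Initial data for u: u(ξ,0) = ρ(ξ,0) = 2ξ.
Solve for u:
  By method of characteristics (waves move right with speed 2):
  Along characteristics ξ - 2τ = const, u is constant, so u(ξ,τ) = f(ξ - 2τ) with f = u(·, 0).
Hence u(ξ,τ) = 2ξ - 4τ.
Transform back: ρ(ξ,τ) = exp(-2τ)u(ξ,τ).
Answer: ρ(ξ, τ) = 2ξexp(-2τ) - 4τexp(-2τ)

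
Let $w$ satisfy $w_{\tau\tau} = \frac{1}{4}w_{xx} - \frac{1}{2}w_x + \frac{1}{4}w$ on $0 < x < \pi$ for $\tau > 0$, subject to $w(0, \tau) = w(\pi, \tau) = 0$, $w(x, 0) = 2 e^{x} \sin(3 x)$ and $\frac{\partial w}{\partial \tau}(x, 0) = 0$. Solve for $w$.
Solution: Substitute $w = e^{x}u$.
Then $w_x = e^{x}(u_x + u)$, $w_{xx} = e^{x}(u_{xx} + 2u_x + u)$, $w_{\tau\tau} = e^{x}u_{\tau\tau}$; substituting and dividing by $e^{x}$, the lower-order terms cancel: $u_{\tau\tau} = \frac{1}{4}u_{xx}$ (standard wave equation).
Data for $u$: $u(x,0) = e^{-x}w(x,0) = 2 \sin(3 x)$; $u_{\tau}(x,0) = e^{-x}w_{\tau}(x,0) = 0$. The boundary conditions carry over: $u(0,\tau) = u(\pi,\tau) = 0$.
Separating variables: $u = \sum [A_n \cos(\omega_n \tau) + B_n \sin(\omega_n \tau)] \sin(nx)$, $\omega_n = n/2$. From ICs: $A_3=2$.
So $u(x,\tau) = 2 \sin(3 x) \cos(3 \tau/2)$, and $w(x,\tau) = e^{x}u(x,\tau)$.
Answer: $w(x, \tau) = 2 e^{x} \sin(3 x) \cos(3 \tau/2)$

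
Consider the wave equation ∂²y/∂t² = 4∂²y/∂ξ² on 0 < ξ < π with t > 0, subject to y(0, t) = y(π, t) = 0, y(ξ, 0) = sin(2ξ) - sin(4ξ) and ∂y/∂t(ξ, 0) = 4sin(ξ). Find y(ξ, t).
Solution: Separating variables: y = Σ [A_n cos(ω_n t) + B_n sin(ω_n t)] sin(nξ), ω_n = 2n. From ICs (B_n = velocity coefficient / ω_n): A_2=1, A_4=-1, B_1=2.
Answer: y(ξ, t) = 2sin(2t)sin(ξ) + sin(2ξ)cos(4t) - sin(4ξ)cos(8t)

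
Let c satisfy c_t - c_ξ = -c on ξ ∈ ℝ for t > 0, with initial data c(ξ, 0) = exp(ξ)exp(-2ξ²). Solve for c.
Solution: Substitute c = exp(ξ)u, i.e. u = exp(-ξ)c.
By the product rule, c_ξ = exp(ξ)(u_ξ + u), c_t = exp(ξ)u_t.
Substituting into the PDE and dividing by exp(ξ): u_t - (u_ξ + u) = -u.
The lower-order terms cancel, leaving the standard advection equation u_t - u_ξ = 0.
Initial data for u: u(ξ,0) = exp(-ξ)c(ξ,0) = exp(-2ξ²).
Solve for u:
  By method of characteristics (waves move left with speed 1):
  Along characteristics ξ + t = const, u is constant, so u(ξ,t) = f(ξ + t) with f = u(·, 0).
Hence u(ξ,t) = exp(-2(t + ξ)²).
Transform back: c(ξ,t) = exp(ξ)u(ξ,t).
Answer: c(ξ, t) = exp(ξ)exp(-2(t + ξ)²)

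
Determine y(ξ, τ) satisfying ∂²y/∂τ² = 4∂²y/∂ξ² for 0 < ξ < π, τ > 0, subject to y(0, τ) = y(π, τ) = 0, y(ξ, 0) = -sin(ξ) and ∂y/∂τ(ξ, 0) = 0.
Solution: Separating variables: y = Σ [A_n cos(ω_n τ) + B_n sin(ω_n τ)] sin(nξ), ω_n = 2n. From ICs: A_1=-1.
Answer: y(ξ, τ) = -sin(ξ)cos(2τ)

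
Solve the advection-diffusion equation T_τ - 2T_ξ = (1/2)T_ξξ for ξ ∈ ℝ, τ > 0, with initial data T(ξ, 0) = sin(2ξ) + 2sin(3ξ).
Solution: Moving frame: η = ξ + 2τ, σ = τ, T = u(η,σ), so T_τ = u_σ + 2u_η and T_ξξ = u_ηη.
Hence T_τ - 2T_ξ = u_σ and the PDE becomes the heat equation u_σ = (1/2)u_ηη on η ∈ ℝ.
Initial data: u(η,0) = T(η,0) = sin(2η) + 2sin(3η). Each mode sin(nη) decays as exp(-n²σ/2) on ℝ, so u(η,σ) = Σ c_n exp(-n²σ/2) sin(nη) with c_2=1, c_3=2: u(η,σ) = exp(-2σ)sin(2η) + 2exp(-9σ/2)sin(3η).
Substituting back: T(ξ,τ) = u(ξ + 2τ, τ).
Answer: T(ξ, τ) = exp(-2τ)sin(2ξ + 4τ) + 2exp(-9τ/2)sin(3ξ + 6τ)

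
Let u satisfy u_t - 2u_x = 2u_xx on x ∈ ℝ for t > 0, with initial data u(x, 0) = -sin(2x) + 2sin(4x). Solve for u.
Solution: Moving frame: η = x + 2t, σ = t, u = w(η,σ), so u_t = w_σ + 2w_η and u_xx = w_ηη.
Hence u_t - 2u_x = w_σ and the PDE becomes the heat equation w_σ = 2w_ηη on η ∈ ℝ.
Initial data: w(η,0) = u(η,0) = -sin(2η) + 2sin(4η). Each mode sin(nη) decays as exp(-2n²σ) on ℝ, so w(η,σ) = Σ c_n exp(-2n²σ) sin(nη) with c_2=-1, c_4=2: w(η,σ) = -exp(-8σ)sin(2η) + 2exp(-32σ)sin(4η).
Substituting back: u(x,t) = w(x + 2t, t).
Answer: u(x, t) = -exp(-8t)sin(4t + 2x) + 2exp(-32t)sin(8t + 4x)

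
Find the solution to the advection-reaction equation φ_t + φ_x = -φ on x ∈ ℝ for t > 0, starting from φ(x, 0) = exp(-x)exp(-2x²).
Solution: Substitute φ = exp(-x)u.
Then φ_x = exp(-x)(u_x - u), φ_t = exp(-x)u_t; substituting and dividing by exp(-x), the lower-order terms cancel: u_t + u_x = 0 (standard advection equation).
Data for u: u(x,0) = exp(x)φ(x,0) = exp(-2x²).
By characteristics (dx/dt = 1), u(x,t) = f(x - t) with f = u(·, 0).
So u(x,t) = exp(-2(-t + x)²), and φ(x,t) = exp(-x)u(x,t).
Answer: φ(x, t) = exp(-x)exp(-2(-t + x)²)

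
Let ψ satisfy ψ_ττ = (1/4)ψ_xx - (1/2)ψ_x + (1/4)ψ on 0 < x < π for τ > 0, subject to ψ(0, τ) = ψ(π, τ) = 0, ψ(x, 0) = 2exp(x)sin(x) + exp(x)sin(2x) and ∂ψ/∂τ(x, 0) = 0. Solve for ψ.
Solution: Substitute ψ = exp(x)u, i.e. u = exp(-x)ψ.
By the product rule, ψ_x = exp(x)(u_x + u), ψ_xx = exp(x)(u_xx + 2u_x + u), ψ_ττ = exp(x)u_ττ.
Substituting into the PDE and dividing by exp(x): u_ττ = (1/4)(u_xx + 2u_x + u) - (1/2)(u_x + u) + (1/4)u.
The lower-order terms cancel, leaving the standard wave equation u_ττ = (1/4)u_xx.
Initial data for u: u(x,0) = exp(-x)ψ(x,0) = 2sin(x) + sin(2x); u_τ(x,0) = exp(-x)ψ_τ(x,0) = 0. The boundary conditions carry over: u(0,τ) = u(π,τ) = 0.
Solve for u:
  Using separation of variables u = X(x)T(τ):
  Eigenfunctions: sin(nx), n = 1, 2, 3, ...
  General solution: u(x, τ) = Σ [A_n cos(n τ/2) + B_n sin(n τ/2)] sin(nx)
  From u(x,0) = 2sin(x) + sin(2x): A_1=2, A_2=1. From u_τ(x,0) = 0: all B_n = 0.
Hence u(x,τ) = 2sin(x)cos(τ/2) + sin(2x)cos(τ).
Transform back: ψ(x,τ) = exp(x)u(x,τ).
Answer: ψ(x, τ) = 2exp(x)sin(x)cos(τ/2) + exp(x)sin(2x)cos(τ)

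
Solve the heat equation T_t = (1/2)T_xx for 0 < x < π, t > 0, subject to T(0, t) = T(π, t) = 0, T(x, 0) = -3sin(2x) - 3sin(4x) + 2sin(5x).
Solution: Using separation of variables T = X(x)G(t):
Eigenfunctions: sin(nx), n = 1, 2, 3, ...
General solution: T(x, t) = Σ c_n sin(nx) exp(-n² t/2)
Matching T(x,0) = -3sin(2x) - 3sin(4x) + 2sin(5x) term by term: c_2=-3, c_4=-3, c_5=2.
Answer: T(x, t) = -3exp(-2t)sin(2x) - 3exp(-8t)sin(4x) + 2exp(-25t/2)sin(5x)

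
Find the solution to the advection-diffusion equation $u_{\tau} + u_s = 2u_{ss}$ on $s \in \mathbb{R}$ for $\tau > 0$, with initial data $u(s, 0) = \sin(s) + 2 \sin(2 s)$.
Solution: Change to a moving frame: let $\eta = s - \tau$, $\sigma = \tau$ and write $u(s,\tau) = w(\eta,\sigma)$.
By the chain rule $u_{\tau} = w_{\sigma} - w_{\eta}$, $u_s = w_{\eta}$, $u_{ss} = w_{\eta\eta}$.
Then $u_{\tau} + u_s = w_{\sigma}$: the advection term cancels and the PDE becomes the heat equation $w_{\sigma} = 2w_{\eta\eta}$ on $\eta \in \mathbb{R}$.
Initial data: $w(\eta,0) = u(\eta,0) = \sin(\eta) + 2 \sin(2 \eta)$.
On $\eta \in \mathbb{R}$ each mode satisfies $(\sin(n\eta))'' = -n^2 \sin(n\eta)$, so $e^{-2n^2\sigma} \sin(n\eta)$ solves the heat equation; by superposition $w(\eta,\sigma) = \sum c_n e^{-2n^2\sigma} \sin(n\eta)$.
Reading off the coefficients: $c_1=1, c_2=2$, so $w(\eta,\sigma) = e^{-2 \sigma} \sin(\eta) + 2 e^{-8 \sigma} \sin(2 \eta)$.
Substituting back $\eta = s - \tau$, $\sigma = \tau$: $u(s,\tau) = w(s - \tau, \tau)$.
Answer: $u(s, \tau) = - e^{-2 \tau} \sin(\tau - s) - 2 e^{-8 \tau} \sin(2 \tau - 2 s)$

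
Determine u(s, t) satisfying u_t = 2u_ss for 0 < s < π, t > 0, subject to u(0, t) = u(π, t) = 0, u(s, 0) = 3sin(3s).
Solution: Separating variables: u = Σ c_n exp(-2n²t) sin(ns). From u(s,0) = 3sin(3s): c_3=3.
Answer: u(s, t) = 3exp(-18t)sin(3s)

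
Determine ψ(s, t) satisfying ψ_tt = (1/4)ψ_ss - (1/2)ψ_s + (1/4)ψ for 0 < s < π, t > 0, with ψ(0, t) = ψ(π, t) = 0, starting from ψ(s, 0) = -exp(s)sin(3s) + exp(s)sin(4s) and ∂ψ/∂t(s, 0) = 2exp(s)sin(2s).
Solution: Substitute ψ = exp(s)u.
Then ψ_s = exp(s)(u_s + u), ψ_ss = exp(s)(u_ss + 2u_s + u), ψ_tt = exp(s)u_tt; substituting and dividing by exp(s), the lower-order terms cancel: u_tt = (1/4)u_ss (standard wave equation).
Data for u: u(s,0) = exp(-s)ψ(s,0) = -sin(3s) + sin(4s); u_t(s,0) = exp(-s)ψ_t(s,0) = 2sin(2s). The boundary conditions carry over: u(0,t) = u(π,t) = 0.
Separating variables: u = Σ [A_n cos(ω_n t) + B_n sin(ω_n t)] sin(ns), ω_n = n/2. From ICs (B_n = velocity coefficient / ω_n): A_3=-1, A_4=1, B_2=2.
So u(s,t) = 2sin(2s)sin(t) - sin(3s)cos(3t/2) + sin(4s)cos(2t), and ψ(s,t) = exp(s)u(s,t).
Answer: ψ(s, t) = 2exp(s)sin(2s)sin(t) - exp(s)sin(3s)cos(3t/2) + exp(s)sin(4s)cos(2t)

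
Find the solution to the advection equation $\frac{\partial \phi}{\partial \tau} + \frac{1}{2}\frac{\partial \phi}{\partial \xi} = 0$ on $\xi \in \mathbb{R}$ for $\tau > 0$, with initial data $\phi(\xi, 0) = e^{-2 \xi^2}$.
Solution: By characteristics ($d\xi/d\tau = 1/2$), $\phi(\xi,\tau) = f(\xi - \frac{1}{2}\tau)$ with $f = \phi( \cdot , 0)$.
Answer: $\phi(\xi, \tau) = e^{-2 (-\tau/2 + \xi)^2}$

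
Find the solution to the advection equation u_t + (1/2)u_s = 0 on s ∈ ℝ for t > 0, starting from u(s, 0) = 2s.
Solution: By method of characteristics (waves move right with speed 1/2):
Along characteristics s - (1/2)t = const, u is constant, so u(s,t) = f(s - (1/2)t) with f = u(·, 0).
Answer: u(s, t) = 2s - t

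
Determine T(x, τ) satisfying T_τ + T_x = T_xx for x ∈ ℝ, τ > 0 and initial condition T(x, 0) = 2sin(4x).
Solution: Change to a moving frame: let η = x - τ, σ = τ and write T(x,τ) = u(η,σ).
By the chain rule T_τ = u_σ - u_η, T_x = u_η, T_xx = u_ηη.
Then T_τ + T_x = u_σ: the advection term cancels and the PDE becomes the heat equation u_σ = u_ηη on η ∈ ℝ.
Initial data: u(η,0) = T(η,0) = 2sin(4η).
On η ∈ ℝ each mode satisfies (sin(nη))″ = -n² sin(nη), so exp(-n²σ) sin(nη) solves the heat equation; by superposition u(η,σ) = Σ c_n exp(-n²σ) sin(nη).
Reading off the coefficients: c_4=2, so u(η,σ) = 2exp(-16σ)sin(4η).
Substituting back η = x - τ, σ = τ: T(x,τ) = u(x - τ, τ).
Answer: T(x, τ) = 2exp(-16τ)sin(4x - 4τ)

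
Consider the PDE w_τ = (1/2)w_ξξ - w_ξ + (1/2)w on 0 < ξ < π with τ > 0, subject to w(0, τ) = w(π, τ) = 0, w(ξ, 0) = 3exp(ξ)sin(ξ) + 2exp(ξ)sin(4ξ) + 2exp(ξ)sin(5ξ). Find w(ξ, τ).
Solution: Substitute w = exp(ξ)u, i.e. u = exp(-ξ)w.
By the product rule, w_ξ = exp(ξ)(u_ξ + u), w_ξξ = exp(ξ)(u_ξξ + 2u_ξ + u), w_τ = exp(ξ)u_τ.
Substituting into the PDE and dividing by exp(ξ): u_τ = (1/2)(u_ξξ + 2u_ξ + u) - (u_ξ + u) + (1/2)u.
The lower-order terms cancel, leaving the standard heat equation u_τ = (1/2)u_ξξ.
Initial data for u: u(ξ,0) = exp(-ξ)w(ξ,0) = 3sin(ξ) + 2sin(4ξ) + 2sin(5ξ). The boundary conditions carry over: u(0,τ) = u(π,τ) = 0.
Solve for u:
  Using separation of variables u = X(ξ)T(τ):
  Eigenfunctions: sin(nξ), n = 1, 2, 3, ...
  General solution: u(ξ, τ) = Σ c_n sin(nξ) exp(-n² τ/2)
  Matching u(ξ,0) = 3sin(ξ) + 2sin(4ξ) + 2sin(5ξ) term by term: c_1=3, c_4=2, c_5=2.
Hence u(ξ,τ) = 2exp(-8τ)sin(4ξ) + 3exp(-τ/2)sin(ξ) + 2exp(-25τ/2)sin(5ξ).
Transform back: w(ξ,τ) = exp(ξ)u(ξ,τ).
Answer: w(ξ, τ) = 2exp(ξ)exp(-8τ)sin(4ξ) + 3exp(ξ)exp(-τ/2)sin(ξ) + 2exp(ξ)exp(-25τ/2)sin(5ξ)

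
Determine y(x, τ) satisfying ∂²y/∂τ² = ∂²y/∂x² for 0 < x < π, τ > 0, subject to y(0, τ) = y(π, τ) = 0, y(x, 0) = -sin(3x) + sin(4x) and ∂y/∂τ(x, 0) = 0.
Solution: Separating variables: y = Σ [A_n cos(ω_n τ) + B_n sin(ω_n τ)] sin(nx), ω_n = n. From ICs: A_3=-1, A_4=1.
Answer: y(x, τ) = -sin(3x)cos(3τ) + sin(4x)cos(4τ)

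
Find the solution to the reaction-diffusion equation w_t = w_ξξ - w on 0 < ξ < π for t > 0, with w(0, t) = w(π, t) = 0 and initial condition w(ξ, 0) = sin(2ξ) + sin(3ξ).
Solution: Substitute w = exp(-t)u, i.e. u = exp(t)w.
By the product rule, w_t = exp(-t)(u_t - u), w_ξξ = exp(-t)u_ξξ.
Substituting into the PDE and dividing by exp(-t): u_t - u = u_ξξ - u.
The lower-order terms cancel, leaving the standard heat equation u_t = u_ξξ.
Initial data for u: u(ξ,0) = w(ξ,0) = sin(2ξ) + sin(3ξ). The boundary conditions carry over: u(0,t) = u(π,t) = 0.
Solve for u:
  Using separation of variables u = X(ξ)T(t):
  Eigenfunctions: sin(nξ), n = 1, 2, 3, ...
  General solution: u(ξ, t) = Σ c_n sin(nξ) exp(-n² t)
  Matching u(ξ,0) = sin(2ξ) + sin(3ξ) term by term: c_2=1, c_3=1.
Hence u(ξ,t) = exp(-4t)sin(2ξ) + exp(-9t)sin(3ξ).
Transform back: w(ξ,t) = exp(-t)u(ξ,t).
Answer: w(ξ, t) = exp(-5t)sin(2ξ) + exp(-10t)sin(3ξ)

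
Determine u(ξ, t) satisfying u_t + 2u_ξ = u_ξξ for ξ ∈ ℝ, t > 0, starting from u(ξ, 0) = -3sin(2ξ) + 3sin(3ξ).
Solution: Moving frame: η = ξ - 2t, σ = t, u = w(η,σ), so u_t = w_σ - 2w_η and u_ξξ = w_ηη.
Hence u_t + 2u_ξ = w_σ and the PDE becomes the heat equation w_σ = w_ηη on η ∈ ℝ.
Initial data: w(η,0) = u(η,0) = -3sin(2η) + 3sin(3η). Each mode sin(nη) decays as exp(-n²σ) on ℝ, so w(η,σ) = Σ c_n exp(-n²σ) sin(nη) with c_2=-3, c_3=3: w(η,σ) = -3exp(-4σ)sin(2η) + 3exp(-9σ)sin(3η).
Substituting back: u(ξ,t) = w(ξ - 2t, t).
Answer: u(ξ, t) = 3exp(-4t)sin(4t - 2ξ) - 3exp(-9t)sin(6t - 3ξ)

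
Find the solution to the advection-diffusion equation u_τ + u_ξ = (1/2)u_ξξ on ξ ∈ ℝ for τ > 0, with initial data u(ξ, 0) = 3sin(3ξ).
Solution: Moving frame: η = ξ - τ, σ = τ, u = w(η,σ), so u_τ = w_σ - w_η and u_ξξ = w_ηη.
Hence u_τ + u_ξ = w_σ and the PDE becomes the heat equation w_σ = (1/2)w_ηη on η ∈ ℝ.
Initial data: w(η,0) = u(η,0) = 3sin(3η). Each mode sin(nη) decays as exp(-n²σ/2) on ℝ, so w(η,σ) = Σ c_n exp(-n²σ/2) sin(nη) with c_3=3: w(η,σ) = 3exp(-9σ/2)sin(3η).
Substituting back: u(ξ,τ) = w(ξ - τ, τ).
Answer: u(ξ, τ) = 3exp(-9τ/2)sin(3ξ - 3τ)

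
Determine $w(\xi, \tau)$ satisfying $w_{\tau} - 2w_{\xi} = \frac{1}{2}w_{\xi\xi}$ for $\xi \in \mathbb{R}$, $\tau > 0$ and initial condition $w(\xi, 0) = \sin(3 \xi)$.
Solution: Moving frame: $\eta = \xi + 2\tau$, $\sigma = \tau$, $w = u(\eta,\sigma)$, so $w_{\tau} = u_{\sigma} + 2u_{\eta}$ and $w_{\xi\xi} = u_{\eta\eta}$.
Hence $w_{\tau} - 2w_{\xi} = u_{\sigma}$ and the PDE becomes the heat equation $u_{\sigma} = \frac{1}{2}u_{\eta\eta}$ on $\eta \in \mathbb{R}$.
Initial data: $u(\eta,0) = w(\eta,0) = \sin(3 \eta)$. Each mode $\sin(n\eta)$ decays as $e^{-n^2\sigma/2}$ on $\mathbb{R}$, so $u(\eta,\sigma) = \sum c_n e^{-n^2\sigma/2} \sin(n\eta)$ with $c_3=1$: $u(\eta,\sigma) = e^{-9 \sigma/2} \sin(3 \eta)$.
Substituting back: $w(\xi,\tau) = u(\xi + 2\tau, \tau)$.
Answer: $w(\xi, \tau) = e^{-9 \tau/2} \sin(6 \tau + 3 \xi)$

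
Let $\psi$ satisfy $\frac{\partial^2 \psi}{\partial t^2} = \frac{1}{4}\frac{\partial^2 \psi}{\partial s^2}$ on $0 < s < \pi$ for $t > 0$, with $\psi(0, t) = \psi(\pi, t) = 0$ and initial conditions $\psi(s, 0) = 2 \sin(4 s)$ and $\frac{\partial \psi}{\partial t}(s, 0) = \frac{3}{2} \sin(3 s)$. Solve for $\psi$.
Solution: Separating variables: $\psi = \sum [A_n \cos(\omega_n t) + B_n \sin(\omega_n t)] \sin(ns)$, $\omega_n = n/2$. From ICs ($B_n$ = velocity coefficient / $\omega_n$): $A_4=2, B_3=1$.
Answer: $\psi(s, t) = \sin(3 s) \sin(3 t/2) + 2 \sin(4 s) \cos(2 t)$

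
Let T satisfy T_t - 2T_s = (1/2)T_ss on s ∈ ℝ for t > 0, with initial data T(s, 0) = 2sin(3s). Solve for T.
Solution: Change to a moving frame: let η = s + 2t, σ = t and write T(s,t) = u(η,σ).
By the chain rule T_t = u_σ + 2u_η, T_s = u_η, T_ss = u_ηη.
Then T_t - 2T_s = u_σ: the advection term cancels and the PDE becomes the heat equation u_σ = (1/2)u_ηη on η ∈ ℝ.
Initial data: u(η,0) = T(η,0) = 2sin(3η).
On η ∈ ℝ each mode satisfies (sin(nη))″ = -n² sin(nη), so exp(-n²σ/2) sin(nη) solves the heat equation; by superposition u(η,σ) = Σ c_n exp(-n²σ/2) sin(nη).
Reading off the coefficients: c_3=2, so u(η,σ) = 2exp(-9σ/2)sin(3η).
Substituting back η = s + 2t, σ = t: T(s,t) = u(s + 2t, t).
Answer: T(s, t) = 2exp(-9t/2)sin(3s + 6t)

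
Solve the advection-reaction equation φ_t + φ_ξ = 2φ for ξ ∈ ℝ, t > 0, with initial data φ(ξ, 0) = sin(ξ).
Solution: Substitute φ = exp(2t)u.
Then φ_t = exp(2t)(u_t + 2u), φ_ξ = exp(2t)u_ξ; substituting and dividing by exp(2t), the lower-order terms cancel: u_t + u_ξ = 0 (standard advection equation).
Data for u: u(ξ,0) = φ(ξ,0) = sin(ξ).
By characteristics (dξ/dt = 1), u(ξ,t) = f(ξ - t) with f = u(·, 0).
So u(ξ,t) = -sin(t - ξ), and φ(ξ,t) = exp(2t)u(ξ,t).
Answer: φ(ξ, t) = -exp(2t)sin(t - ξ)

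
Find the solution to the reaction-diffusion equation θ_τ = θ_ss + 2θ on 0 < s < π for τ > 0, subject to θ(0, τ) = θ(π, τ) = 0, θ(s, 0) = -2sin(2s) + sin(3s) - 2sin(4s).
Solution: Substitute θ = exp(2τ)u.
Then θ_τ = exp(2τ)(u_τ + 2u), θ_ss = exp(2τ)u_ss; substituting and dividing by exp(2τ), the lower-order terms cancel: u_τ = u_ss (standard heat equation).
Data for u: u(s,0) = θ(s,0) = -2sin(2s) + sin(3s) - 2sin(4s). The boundary conditions carry over: u(0,τ) = u(π,τ) = 0.
Separating variables: u = Σ c_n exp(-n²τ) sin(ns). From u(s,0) = -2sin(2s) + sin(3s) - 2sin(4s): c_2=-2, c_3=1, c_4=-2.
So u(s,τ) = -2exp(-4τ)sin(2s) + exp(-9τ)sin(3s) - 2exp(-16τ)sin(4s), and θ(s,τ) = exp(2τ)u(s,τ).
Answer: θ(s, τ) = -2exp(-2τ)sin(2s) + exp(-7τ)sin(3s) - 2exp(-14τ)sin(4s)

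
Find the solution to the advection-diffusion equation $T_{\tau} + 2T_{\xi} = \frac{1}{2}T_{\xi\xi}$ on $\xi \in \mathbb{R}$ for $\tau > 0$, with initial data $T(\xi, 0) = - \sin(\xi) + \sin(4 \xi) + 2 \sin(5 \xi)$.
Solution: Change to a moving frame: let $\eta = \xi - 2\tau$, $\sigma = \tau$ and write $T(\xi,\tau) = u(\eta,\sigma)$.
By the chain rule $T_{\tau} = u_{\sigma} - 2u_{\eta}$, $T_{\xi} = u_{\eta}$, $T_{\xi\xi} = u_{\eta\eta}$.
Then $T_{\tau} + 2T_{\xi} = u_{\sigma}$: the advection term cancels and the PDE becomes the heat equation $u_{\sigma} = \frac{1}{2}u_{\eta\eta}$ on $\eta \in \mathbb{R}$.
Initial data: $u(\eta,0) = T(\eta,0) = - \sin(\eta) + \sin(4 \eta) + 2 \sin(5 \eta)$.
On $\eta \in \mathbb{R}$ each mode satisfies $(\sin(n\eta))'' = -n^2 \sin(n\eta)$, so $e^{-n^2\sigma/2} \sin(n\eta)$ solves the heat equation; by superposition $u(\eta,\sigma) = \sum c_n e^{-n^2\sigma/2} \sin(n\eta)$.
Reading off the coefficients: $c_1=-1, c_4=1, c_5=2$, so $u(\eta,\sigma) = e^{-8 \sigma} \sin(4 \eta) - e^{-\sigma/2} \sin(\eta) + 2 e^{-25 \sigma/2} \sin(5 \eta)$.
Substituting back $\eta = \xi - 2\tau$, $\sigma = \tau$: $T(\xi,\tau) = u(\xi - 2\tau, \tau)$.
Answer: $T(\xi, \tau) = - e^{-8 \tau} \sin(8 \tau - 4 \xi) + e^{-\tau/2} \sin(2 \tau - \xi) - 2 e^{-25 \tau/2} \sin(10 \tau - 5 \xi)$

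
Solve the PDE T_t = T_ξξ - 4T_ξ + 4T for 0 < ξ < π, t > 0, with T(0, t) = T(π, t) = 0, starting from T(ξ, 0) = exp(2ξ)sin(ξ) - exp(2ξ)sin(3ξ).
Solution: Substitute T = exp(2ξ)u, i.e. u = exp(-2ξ)T.
By the product rule, T_ξ = exp(2ξ)(u_ξ + 2u), T_ξξ = exp(2ξ)(u_ξξ + 4u_ξ + 4u), T_t = exp(2ξ)u_t.
Substituting into the PDE and dividing by exp(2ξ): u_t = (u_ξξ + 4u_ξ + 4u) - 4(u_ξ + 2u) + 4u.
The lower-order terms cancel, leaving the standard heat equation u_t = u_ξξ.
Initial data for u: u(ξ,0) = exp(-2ξ)T(ξ,0) = sin(ξ) - sin(3ξ). The boundary conditions carry over: u(0,t) = u(π,t) = 0.
Solve for u:
  Using separation of variables u = X(ξ)G(t):
  Eigenfunctions: sin(nξ), n = 1, 2, 3, ...
  General solution: u(ξ, t) = Σ c_n sin(nξ) exp(-n² t)
  Matching u(ξ,0) = sin(ξ) - sin(3ξ) term by term: c_1=1, c_3=-1.
Hence u(ξ,t) = exp(-t)sin(ξ) - exp(-9t)sin(3ξ).
Transform back: T(ξ,t) = exp(2ξ)u(ξ,t).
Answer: T(ξ, t) = exp(-t)exp(2ξ)sin(ξ) - exp(-9t)exp(2ξ)sin(3ξ)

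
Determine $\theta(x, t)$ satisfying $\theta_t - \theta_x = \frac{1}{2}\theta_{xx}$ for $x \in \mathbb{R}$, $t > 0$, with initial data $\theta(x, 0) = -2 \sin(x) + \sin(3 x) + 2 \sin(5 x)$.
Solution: Moving frame: $\eta = x + t$, $\sigma = t$, $\theta = u(\eta,\sigma)$, so $\theta_t = u_{\sigma} + u_{\eta}$ and $\theta_{xx} = u_{\eta\eta}$.
Hence $\theta_t - \theta_x = u_{\sigma}$ and the PDE becomes the heat equation $u_{\sigma} = \frac{1}{2}u_{\eta\eta}$ on $\eta \in \mathbb{R}$.
Initial data: $u(\eta,0) = \theta(\eta,0) = -2 \sin(\eta) + \sin(3 \eta) + 2 \sin(5 \eta)$. Each mode $\sin(n\eta)$ decays as $e^{-n^2\sigma/2}$ on $\mathbb{R}$, so $u(\eta,\sigma) = \sum c_n e^{-n^2\sigma/2} \sin(n\eta)$ with $c_1=-2, c_3=1, c_5=2$: $u(\eta,\sigma) = -2 e^{-\sigma/2} \sin(\eta) + e^{-9 \sigma/2} \sin(3 \eta) + 2 e^{-25 \sigma/2} \sin(5 \eta)$.
Substituting back: $\theta(x,t) = u(x + t, t)$.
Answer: $\theta(x, t) = -2 e^{-t/2} \sin(t + x) + e^{-9 t/2} \sin(3 t + 3 x) + 2 e^{-25 t/2} \sin(5 t + 5 x)$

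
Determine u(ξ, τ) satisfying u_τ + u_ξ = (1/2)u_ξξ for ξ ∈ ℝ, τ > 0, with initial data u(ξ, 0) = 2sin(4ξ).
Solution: Moving frame: η = ξ - τ, σ = τ, u = w(η,σ), so u_τ = w_σ - w_η and u_ξξ = w_ηη.
Hence u_τ + u_ξ = w_σ and the PDE becomes the heat equation w_σ = (1/2)w_ηη on η ∈ ℝ.
Initial data: w(η,0) = u(η,0) = 2sin(4η). Each mode sin(nη) decays as exp(-n²σ/2) on ℝ, so w(η,σ) = Σ c_n exp(-n²σ/2) sin(nη) with c_4=2: w(η,σ) = 2exp(-8σ)sin(4η).
Substituting back: u(ξ,τ) = w(ξ - τ, τ).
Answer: u(ξ, τ) = 2exp(-8τ)sin(4ξ - 4τ)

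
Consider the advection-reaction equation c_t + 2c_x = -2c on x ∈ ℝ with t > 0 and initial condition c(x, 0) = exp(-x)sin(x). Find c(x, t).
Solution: Substitute c = exp(-x)u, i.e. u = exp(x)c.
By the product rule, c_x = exp(-x)(u_x - u), c_t = exp(-x)u_t.
Substituting into the PDE and dividing by exp(-x): u_t + 2(u_x - u) = -2u.
The lower-order terms cancel, leaving the standard advection equation u_t + 2u_x = 0.
Initial data for u: u(x,0) = exp(x)c(x,0) = sin(x).
Solve for u:
  By method of characteristics (waves move right with speed 2):
  Along characteristics x - 2t = const, u is constant, so u(x,t) = f(x - 2t) with f = u(·, 0).
Hence u(x,t) = -sin(2t - x).
Transform back: c(x,t) = exp(-x)u(x,t).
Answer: c(x, t) = -exp(-x)sin(2t - x)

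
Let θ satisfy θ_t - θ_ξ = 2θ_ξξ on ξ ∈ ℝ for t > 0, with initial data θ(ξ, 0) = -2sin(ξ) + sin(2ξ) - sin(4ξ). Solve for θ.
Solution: Change to a moving frame: let η = ξ + t, σ = t and write θ(ξ,t) = u(η,σ).
By the chain rule θ_t = u_σ + u_η, θ_ξ = u_η, θ_ξξ = u_ηη.
Then θ_t - θ_ξ = u_σ: the advection term cancels and the PDE becomes the heat equation u_σ = 2u_ηη on η ∈ ℝ.
Initial data: u(η,0) = θ(η,0) = -2sin(η) + sin(2η) - sin(4η).
On η ∈ ℝ each mode satisfies (sin(nη))″ = -n² sin(nη), so exp(-2n²σ) sin(nη) solves the heat equation; by superposition u(η,σ) = Σ c_n exp(-2n²σ) sin(nη).
Reading off the coefficients: c_1=-2, c_2=1, c_4=-1, so u(η,σ) = -2exp(-2σ)sin(η) + exp(-8σ)sin(2η) - exp(-32σ)sin(4η).
Substituting back η = ξ + t, σ = t: θ(ξ,t) = u(ξ + t, t).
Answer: θ(ξ, t) = -2exp(-2t)sin(t + ξ) + exp(-8t)sin(2t + 2ξ) - exp(-32t)sin(4t + 4ξ)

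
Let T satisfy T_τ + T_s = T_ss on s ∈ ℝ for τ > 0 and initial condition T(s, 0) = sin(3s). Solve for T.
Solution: Change to a moving frame: let η = s - τ, σ = τ and write T(s,τ) = u(η,σ).
By the chain rule T_τ = u_σ - u_η, T_s = u_η, T_ss = u_ηη.
Then T_τ + T_s = u_σ: the advection term cancels and the PDE becomes the heat equation u_σ = u_ηη on η ∈ ℝ.
Initial data: u(η,0) = T(η,0) = sin(3η).
On η ∈ ℝ each mode satisfies (sin(nη))″ = -n² sin(nη), so exp(-n²σ) sin(nη) solves the heat equation; by superposition u(η,σ) = Σ c_n exp(-n²σ) sin(nη).
Reading off the coefficients: c_3=1, so u(η,σ) = exp(-9σ)sin(3η).
Substituting back η = s - τ, σ = τ: T(s,τ) = u(s - τ, τ).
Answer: T(s, τ) = exp(-9τ)sin(3s - 3τ)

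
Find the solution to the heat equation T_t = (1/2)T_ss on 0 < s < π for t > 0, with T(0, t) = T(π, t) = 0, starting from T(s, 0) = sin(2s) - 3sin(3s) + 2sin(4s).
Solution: Separating variables: T = Σ c_n exp(-n²t/2) sin(ns). From T(s,0) = sin(2s) - 3sin(3s) + 2sin(4s): c_2=1, c_3=-3, c_4=2.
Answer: T(s, t) = exp(-2t)sin(2s) + 2exp(-8t)sin(4s) - 3exp(-9t/2)sin(3s)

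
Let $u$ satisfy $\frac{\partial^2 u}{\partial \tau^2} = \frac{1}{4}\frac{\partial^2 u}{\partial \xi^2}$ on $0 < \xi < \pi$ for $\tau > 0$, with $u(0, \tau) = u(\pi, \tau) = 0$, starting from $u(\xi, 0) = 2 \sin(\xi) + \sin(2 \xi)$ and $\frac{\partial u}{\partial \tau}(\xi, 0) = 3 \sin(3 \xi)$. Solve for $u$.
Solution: Separating variables: $u = \sum [A_n \cos(\omega_n \tau) + B_n \sin(\omega_n \tau)] \sin(n\xi)$, $\omega_n = n/2$. From ICs ($B_n$ = velocity coefficient / $\omega_n$): $A_1=2, A_2=1, B_3=2$.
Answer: $u(\xi, \tau) = 2 \sin(3 \tau/2) \sin(3 \xi) + 2 \sin(\xi) \cos(\tau/2) + \sin(2 \xi) \cos(\tau)$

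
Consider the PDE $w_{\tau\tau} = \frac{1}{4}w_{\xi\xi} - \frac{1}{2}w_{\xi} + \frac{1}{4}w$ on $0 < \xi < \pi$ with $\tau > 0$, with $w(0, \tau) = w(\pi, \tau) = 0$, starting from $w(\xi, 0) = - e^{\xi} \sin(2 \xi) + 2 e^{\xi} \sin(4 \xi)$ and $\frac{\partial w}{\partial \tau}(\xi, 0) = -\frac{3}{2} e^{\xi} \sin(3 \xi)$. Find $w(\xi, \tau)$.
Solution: Substitute $w = e^{\xi}u$.
Then $w_{\xi} = e^{\xi}(u_{\xi} + u)$, $w_{\xi\xi} = e^{\xi}(u_{\xi\xi} + 2u_{\xi} + u)$, $w_{\tau\tau} = e^{\xi}u_{\tau\tau}$; substituting and dividing by $e^{\xi}$, the lower-order terms cancel: $u_{\tau\tau} = \frac{1}{4}u_{\xi\xi}$ (standard wave equation).
Data for $u$: $u(\xi,0) = e^{-\xi}w(\xi,0) = - \sin(2 \xi) + 2 \sin(4 \xi)$; $u_{\tau}(\xi,0) = e^{-\xi}w_{\tau}(\xi,0) = -\frac{3}{2} \sin(3 \xi)$. The boundary conditions carry over: $u(0,\tau) = u(\pi,\tau) = 0$.
Separating variables: $u = \sum [A_n \cos(\omega_n \tau) + B_n \sin(\omega_n \tau)] \sin(n\xi)$, $\omega_n = n/2$. From ICs ($B_n$ = velocity coefficient / $\omega_n$): $A_2=-1, A_4=2, B_3=-1$.
So $u(\xi,\tau) = - \sin(2 \xi) \cos(\tau) - \sin(3 \xi) \sin(3 \tau/2) + 2 \sin(4 \xi) \cos(2 \tau)$, and $w(\xi,\tau) = e^{\xi}u(\xi,\tau)$.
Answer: $w(\xi, \tau) = - e^{\xi} \sin(3 \tau/2) \sin(3 \xi) -  e^{\xi} \sin(2 \xi) \cos(\tau) + 2 e^{\xi} \sin(4 \xi) \cos(2 \tau)$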